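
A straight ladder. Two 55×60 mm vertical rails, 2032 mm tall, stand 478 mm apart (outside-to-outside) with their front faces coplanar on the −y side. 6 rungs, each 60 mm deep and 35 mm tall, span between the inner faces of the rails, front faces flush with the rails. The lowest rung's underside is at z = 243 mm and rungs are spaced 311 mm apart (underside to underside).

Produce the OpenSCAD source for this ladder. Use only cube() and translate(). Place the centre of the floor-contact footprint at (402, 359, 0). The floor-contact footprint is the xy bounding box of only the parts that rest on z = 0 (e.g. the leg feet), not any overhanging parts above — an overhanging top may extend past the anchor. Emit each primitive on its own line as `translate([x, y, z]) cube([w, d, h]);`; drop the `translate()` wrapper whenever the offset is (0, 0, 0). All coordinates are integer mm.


translate([163, 329, 0]) cube([55, 60, 2032]);
translate([586, 329, 0]) cube([55, 60, 2032]);
translate([218, 329, 243]) cube([368, 60, 35]);
translate([218, 329, 554]) cube([368, 60, 35]);
translate([218, 329, 865]) cube([368, 60, 35]);
translate([218, 329, 1176]) cube([368, 60, 35]);
translate([218, 329, 1487]) cube([368, 60, 35]);
translate([218, 329, 1798]) cube([368, 60, 35]);


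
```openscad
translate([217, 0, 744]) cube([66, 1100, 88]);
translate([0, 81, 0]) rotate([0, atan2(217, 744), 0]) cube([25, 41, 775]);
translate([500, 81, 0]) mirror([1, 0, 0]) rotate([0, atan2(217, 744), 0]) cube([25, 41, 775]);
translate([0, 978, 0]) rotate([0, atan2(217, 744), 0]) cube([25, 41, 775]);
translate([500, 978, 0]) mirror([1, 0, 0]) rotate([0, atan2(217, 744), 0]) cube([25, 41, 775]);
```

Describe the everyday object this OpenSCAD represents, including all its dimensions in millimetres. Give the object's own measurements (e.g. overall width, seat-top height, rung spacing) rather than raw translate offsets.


A sawhorse. A 66×1100×88 mm beam (x, y, z) sits on two A-frame leg pairs. Each pair is two raked legs of 25×41 mm section (41 mm along y) splaying symmetrically in x. Each leg rises 744 mm vertically over 217 mm of horizontal reach and is 775 mm long along its own axis. Every leg's outer bottom edge rests on the floor and its outer top edge meets a bottom edge of the beam — the left legs (tilting toward +x) meet the beam's −x bottom edge, the right legs (their mirror images, tilting toward −x) meet its +x bottom edge — so the leg tops tuck under the beam, the beam's underside is 744 mm above the floor, and the feet are 500 mm apart outside-to-outside with the beam centred between them. The two leg pairs are set in 81 mm from either end of the beam.


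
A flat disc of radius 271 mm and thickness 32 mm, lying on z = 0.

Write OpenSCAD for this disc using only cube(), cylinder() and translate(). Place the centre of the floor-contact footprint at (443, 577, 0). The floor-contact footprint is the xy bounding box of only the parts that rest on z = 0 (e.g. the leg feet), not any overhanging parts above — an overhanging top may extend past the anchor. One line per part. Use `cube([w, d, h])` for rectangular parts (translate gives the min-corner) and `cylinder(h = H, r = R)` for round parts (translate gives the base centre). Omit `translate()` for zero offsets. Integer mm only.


translate([443, 577, 0]) cylinder(h = 32, r = 271);


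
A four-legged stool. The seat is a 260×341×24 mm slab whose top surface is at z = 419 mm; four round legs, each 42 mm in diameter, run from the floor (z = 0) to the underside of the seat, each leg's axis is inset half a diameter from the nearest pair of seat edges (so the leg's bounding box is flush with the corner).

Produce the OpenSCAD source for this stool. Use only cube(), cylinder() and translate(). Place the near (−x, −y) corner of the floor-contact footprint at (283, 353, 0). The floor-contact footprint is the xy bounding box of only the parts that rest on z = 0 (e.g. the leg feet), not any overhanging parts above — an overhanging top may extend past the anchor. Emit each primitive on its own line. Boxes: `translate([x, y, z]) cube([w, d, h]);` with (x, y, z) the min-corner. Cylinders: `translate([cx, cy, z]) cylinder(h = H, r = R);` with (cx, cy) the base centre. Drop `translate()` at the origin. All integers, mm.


translate([283, 353, 395]) cube([260, 341, 24]);
translate([304, 374, 0]) cylinder(h = 395, r = 21);
translate([522, 374, 0]) cylinder(h = 395, r = 21);
translate([304, 673, 0]) cylinder(h = 395, r = 21);
translate([522, 673, 0]) cylinder(h = 395, r = 21);


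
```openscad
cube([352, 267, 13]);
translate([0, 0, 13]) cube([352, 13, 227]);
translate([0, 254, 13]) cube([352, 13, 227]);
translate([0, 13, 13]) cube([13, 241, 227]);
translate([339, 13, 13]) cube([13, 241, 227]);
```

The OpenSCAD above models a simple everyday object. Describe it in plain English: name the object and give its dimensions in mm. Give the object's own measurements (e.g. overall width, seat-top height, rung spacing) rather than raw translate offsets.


An open-topped rectangular box: outside dimensions 352×267×240 mm, with a uniform wall and base thickness of 13 mm. The base is a full 352×267 slab on the floor; four walls sit on top of the base. The front and back walls (the −y and +y sides) span the full width; the two side walls fit between them.


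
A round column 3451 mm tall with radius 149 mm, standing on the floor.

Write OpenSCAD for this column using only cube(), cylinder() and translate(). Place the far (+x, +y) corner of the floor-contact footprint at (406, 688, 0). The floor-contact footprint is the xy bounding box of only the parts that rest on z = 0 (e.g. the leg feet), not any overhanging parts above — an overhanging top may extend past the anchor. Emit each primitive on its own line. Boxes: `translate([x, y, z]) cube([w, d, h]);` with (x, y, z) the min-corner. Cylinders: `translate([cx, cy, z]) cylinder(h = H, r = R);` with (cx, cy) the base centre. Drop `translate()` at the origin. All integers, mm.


translate([257, 539, 0]) cylinder(h = 3451, r = 149);


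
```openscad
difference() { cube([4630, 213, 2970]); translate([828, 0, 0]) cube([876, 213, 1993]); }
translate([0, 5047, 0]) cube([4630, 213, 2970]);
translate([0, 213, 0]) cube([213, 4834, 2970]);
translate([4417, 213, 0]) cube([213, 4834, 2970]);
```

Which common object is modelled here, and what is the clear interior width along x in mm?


A single room. The interior width is 4204 mm.

Four walls enclosing a rectangle with a door in the front wall — a room. Outside width 4630 minus two 213 mm walls gives 4204 mm.


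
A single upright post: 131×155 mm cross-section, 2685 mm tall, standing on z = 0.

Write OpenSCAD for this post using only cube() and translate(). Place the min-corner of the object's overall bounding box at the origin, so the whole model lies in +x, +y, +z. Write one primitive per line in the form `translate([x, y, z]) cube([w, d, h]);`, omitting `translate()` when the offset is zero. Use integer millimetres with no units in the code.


cube([131, 155, 2685]);


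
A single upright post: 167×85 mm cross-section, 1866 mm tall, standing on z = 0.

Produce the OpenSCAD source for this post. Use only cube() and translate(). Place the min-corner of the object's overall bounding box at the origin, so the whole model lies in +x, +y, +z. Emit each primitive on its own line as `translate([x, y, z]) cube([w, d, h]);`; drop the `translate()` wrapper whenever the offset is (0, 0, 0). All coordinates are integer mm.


cube([167, 85, 1866]);


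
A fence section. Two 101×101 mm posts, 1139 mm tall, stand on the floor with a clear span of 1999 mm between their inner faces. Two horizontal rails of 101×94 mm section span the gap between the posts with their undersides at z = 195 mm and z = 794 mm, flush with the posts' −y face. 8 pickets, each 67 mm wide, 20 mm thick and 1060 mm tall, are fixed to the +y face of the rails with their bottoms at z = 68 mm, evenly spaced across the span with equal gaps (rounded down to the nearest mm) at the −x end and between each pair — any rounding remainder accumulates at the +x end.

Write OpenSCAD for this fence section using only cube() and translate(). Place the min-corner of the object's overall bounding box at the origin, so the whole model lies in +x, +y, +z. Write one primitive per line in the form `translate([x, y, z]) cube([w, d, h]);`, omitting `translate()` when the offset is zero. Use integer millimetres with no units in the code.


cube([101, 101, 1139]);
translate([2100, 0, 0]) cube([101, 101, 1139]);
translate([101, 0, 195]) cube([1999, 101, 94]);
translate([101, 0, 794]) cube([1999, 101, 94]);
translate([263, 101, 68]) cube([67, 20, 1060]);
translate([492, 101, 68]) cube([67, 20, 1060]);
translate([721, 101, 68]) cube([67, 20, 1060]);
translate([950, 101, 68]) cube([67, 20, 1060]);
translate([1179, 101, 68]) cube([67, 20, 1060]);
translate([1408, 101, 68]) cube([67, 20, 1060]);
translate([1637, 101, 68]) cube([67, 20, 1060]);
translate([1866, 101, 68]) cube([67, 20, 1060]);


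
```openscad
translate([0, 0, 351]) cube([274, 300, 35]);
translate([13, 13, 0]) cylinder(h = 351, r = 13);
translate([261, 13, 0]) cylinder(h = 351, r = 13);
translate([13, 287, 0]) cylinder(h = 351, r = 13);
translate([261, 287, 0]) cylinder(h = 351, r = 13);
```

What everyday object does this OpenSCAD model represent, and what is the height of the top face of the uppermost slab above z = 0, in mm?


A stool. The seat height is 386 mm.

A 274×300×35 slab at z = 351 on four corner cylinders — a stool. The seat top is 351 + 35 = 386 mm.


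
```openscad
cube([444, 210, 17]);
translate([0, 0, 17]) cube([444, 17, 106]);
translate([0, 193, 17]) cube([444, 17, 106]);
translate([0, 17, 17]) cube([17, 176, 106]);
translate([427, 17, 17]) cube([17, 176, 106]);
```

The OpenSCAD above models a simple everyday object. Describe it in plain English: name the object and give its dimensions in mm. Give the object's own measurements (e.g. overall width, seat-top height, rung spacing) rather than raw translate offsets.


An open-topped rectangular box: outside dimensions 444×210×123 mm, with a uniform wall and base thickness of 17 mm. The base is a full 444×210 slab on the floor; four walls sit on top of the base. The front and back walls (the −y and +y sides) span the full width; the two side walls fit between them.


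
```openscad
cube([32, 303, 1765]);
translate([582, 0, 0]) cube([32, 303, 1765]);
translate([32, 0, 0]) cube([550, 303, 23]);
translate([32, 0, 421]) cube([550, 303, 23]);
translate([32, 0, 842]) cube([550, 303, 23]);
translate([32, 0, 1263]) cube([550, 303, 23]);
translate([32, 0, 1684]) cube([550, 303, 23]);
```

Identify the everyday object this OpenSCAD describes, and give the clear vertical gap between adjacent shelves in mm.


A bookshelf. The clear shelf gap is 398 mm.

Two tall side panels with 5 horizontal boards between them — a bookshelf. The first two shelf undersides are at z = 0 and z = 421; with shelf thickness 23, the clear gap is 421 − 0 − 23 = 398 mm.


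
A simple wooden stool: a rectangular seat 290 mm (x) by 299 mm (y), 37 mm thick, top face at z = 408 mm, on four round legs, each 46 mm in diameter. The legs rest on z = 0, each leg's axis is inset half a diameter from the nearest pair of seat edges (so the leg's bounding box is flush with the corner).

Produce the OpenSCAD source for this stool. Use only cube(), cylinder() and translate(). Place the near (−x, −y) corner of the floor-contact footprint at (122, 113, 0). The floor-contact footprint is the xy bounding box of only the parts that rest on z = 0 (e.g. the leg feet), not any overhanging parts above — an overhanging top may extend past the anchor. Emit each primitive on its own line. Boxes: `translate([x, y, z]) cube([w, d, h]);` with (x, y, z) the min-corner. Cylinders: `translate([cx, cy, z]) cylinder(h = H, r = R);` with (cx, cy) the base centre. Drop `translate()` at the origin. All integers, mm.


translate([122, 113, 371]) cube([290, 299, 37]);
translate([145, 136, 0]) cylinder(h = 371, r = 23);
translate([389, 136, 0]) cylinder(h = 371, r = 23);
translate([145, 389, 0]) cylinder(h = 371, r = 23);
translate([389, 389, 0]) cylinder(h = 371, r = 23);


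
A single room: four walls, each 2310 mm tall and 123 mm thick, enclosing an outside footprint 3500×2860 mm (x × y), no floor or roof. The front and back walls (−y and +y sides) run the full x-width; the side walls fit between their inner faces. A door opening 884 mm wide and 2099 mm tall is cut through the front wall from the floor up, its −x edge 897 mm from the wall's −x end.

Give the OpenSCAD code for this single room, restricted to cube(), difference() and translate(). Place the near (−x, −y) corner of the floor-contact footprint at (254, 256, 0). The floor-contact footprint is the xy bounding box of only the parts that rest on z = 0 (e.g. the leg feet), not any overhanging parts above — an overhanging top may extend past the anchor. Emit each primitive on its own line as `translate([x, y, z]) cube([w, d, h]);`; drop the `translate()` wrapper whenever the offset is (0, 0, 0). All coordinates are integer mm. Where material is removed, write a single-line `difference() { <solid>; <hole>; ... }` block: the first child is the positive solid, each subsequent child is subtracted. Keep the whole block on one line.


difference() { translate([254, 256, 0]) cube([3500, 123, 2310]); translate([1151, 256, 0]) cube([884, 123, 2099]); }
translate([254, 2993, 0]) cube([3500, 123, 2310]);
translate([254, 379, 0]) cube([123, 2614, 2310]);
translate([3631, 379, 0]) cube([123, 2614, 2310]);


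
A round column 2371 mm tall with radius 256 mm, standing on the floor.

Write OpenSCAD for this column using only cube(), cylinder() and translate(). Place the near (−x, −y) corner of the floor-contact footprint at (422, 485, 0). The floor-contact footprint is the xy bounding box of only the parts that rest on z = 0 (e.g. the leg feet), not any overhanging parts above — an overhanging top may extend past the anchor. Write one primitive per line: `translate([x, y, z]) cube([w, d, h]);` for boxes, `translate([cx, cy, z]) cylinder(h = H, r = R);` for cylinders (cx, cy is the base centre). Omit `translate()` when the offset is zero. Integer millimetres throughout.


translate([678, 741, 0]) cylinder(h = 2371, r = 256);


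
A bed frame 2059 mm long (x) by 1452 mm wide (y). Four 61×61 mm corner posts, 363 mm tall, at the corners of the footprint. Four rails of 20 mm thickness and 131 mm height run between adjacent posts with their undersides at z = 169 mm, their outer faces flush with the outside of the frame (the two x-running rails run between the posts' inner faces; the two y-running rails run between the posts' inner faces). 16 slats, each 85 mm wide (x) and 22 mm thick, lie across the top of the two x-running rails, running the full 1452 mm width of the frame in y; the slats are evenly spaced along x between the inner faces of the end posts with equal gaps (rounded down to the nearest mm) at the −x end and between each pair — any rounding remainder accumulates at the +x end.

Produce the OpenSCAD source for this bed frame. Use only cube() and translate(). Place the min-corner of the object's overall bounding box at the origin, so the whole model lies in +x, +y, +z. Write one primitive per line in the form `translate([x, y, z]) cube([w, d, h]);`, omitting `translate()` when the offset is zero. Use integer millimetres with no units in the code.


cube([61, 61, 363]);
translate([0, 1391, 0]) cube([61, 61, 363]);
translate([1998, 0, 0]) cube([61, 61, 363]);
translate([1998, 1391, 0]) cube([61, 61, 363]);
translate([61, 0, 169]) cube([1937, 20, 131]);
translate([61, 1432, 169]) cube([1937, 20, 131]);
translate([0, 61, 169]) cube([20, 1330, 131]);
translate([2039, 61, 169]) cube([20, 1330, 131]);
translate([94, 0, 300]) cube([85, 1452, 22]);
translate([212, 0, 300]) cube([85, 1452, 22]);
translate([330, 0, 300]) cube([85, 1452, 22]);
translate([448, 0, 300]) cube([85, 1452, 22]);
translate([566, 0, 300]) cube([85, 1452, 22]);
translate([684, 0, 300]) cube([85, 1452, 22]);
translate([802, 0, 300]) cube([85, 1452, 22]);
translate([920, 0, 300]) cube([85, 1452, 22]);
translate([1038, 0, 300]) cube([85, 1452, 22]);
translate([1156, 0, 300]) cube([85, 1452, 22]);
translate([1274, 0, 300]) cube([85, 1452, 22]);
translate([1392, 0, 300]) cube([85, 1452, 22]);
translate([1510, 0, 300]) cube([85, 1452, 22]);
translate([1628, 0, 300]) cube([85, 1452, 22]);
translate([1746, 0, 300]) cube([85, 1452, 22]);
translate([1864, 0, 300]) cube([85, 1452, 22]);


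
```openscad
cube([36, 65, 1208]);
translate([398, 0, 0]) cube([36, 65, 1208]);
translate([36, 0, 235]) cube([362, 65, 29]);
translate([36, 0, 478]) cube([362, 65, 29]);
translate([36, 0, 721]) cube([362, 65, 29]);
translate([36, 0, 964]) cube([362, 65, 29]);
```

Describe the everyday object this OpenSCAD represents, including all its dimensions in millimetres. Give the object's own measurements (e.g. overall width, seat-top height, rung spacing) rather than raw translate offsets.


A straight ladder. Two 36×65 mm vertical rails, 1208 mm tall, stand 434 mm apart (outside-to-outside) with their front faces coplanar on the −y side. 4 rungs, each 65 mm deep and 29 mm tall, span between the inner faces of the rails, front faces flush with the rails. The lowest rung's underside is at z = 235 mm and rungs are spaced 243 mm apart (underside to underside).


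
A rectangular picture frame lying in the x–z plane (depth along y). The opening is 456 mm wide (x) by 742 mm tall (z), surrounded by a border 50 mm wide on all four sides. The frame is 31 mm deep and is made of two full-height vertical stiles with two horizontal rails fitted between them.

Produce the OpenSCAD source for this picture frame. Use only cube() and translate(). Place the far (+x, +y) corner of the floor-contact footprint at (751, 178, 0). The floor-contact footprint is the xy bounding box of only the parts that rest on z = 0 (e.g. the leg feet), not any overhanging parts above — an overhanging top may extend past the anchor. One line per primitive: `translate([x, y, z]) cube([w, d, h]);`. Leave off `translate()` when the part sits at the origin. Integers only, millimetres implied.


translate([195, 147, 0]) cube([50, 31, 842]);
translate([701, 147, 0]) cube([50, 31, 842]);
translate([245, 147, 0]) cube([456, 31, 50]);
translate([245, 147, 792]) cube([456, 31, 50]);


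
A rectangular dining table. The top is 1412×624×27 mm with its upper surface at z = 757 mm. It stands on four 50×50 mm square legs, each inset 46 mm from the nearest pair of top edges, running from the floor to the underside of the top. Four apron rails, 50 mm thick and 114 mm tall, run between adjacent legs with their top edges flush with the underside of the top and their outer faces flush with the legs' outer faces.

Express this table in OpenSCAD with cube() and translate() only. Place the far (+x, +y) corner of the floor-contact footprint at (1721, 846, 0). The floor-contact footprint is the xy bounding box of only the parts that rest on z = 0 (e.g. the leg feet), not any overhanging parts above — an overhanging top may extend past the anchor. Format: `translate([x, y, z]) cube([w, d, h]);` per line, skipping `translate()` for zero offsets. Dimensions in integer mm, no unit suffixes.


translate([355, 268, 730]) cube([1412, 624, 27]);
translate([401, 314, 0]) cube([50, 50, 730]);
translate([1671, 314, 0]) cube([50, 50, 730]);
translate([401, 796, 0]) cube([50, 50, 730]);
translate([1671, 796, 0]) cube([50, 50, 730]);
translate([451, 314, 616]) cube([1220, 50, 114]);
translate([451, 796, 616]) cube([1220, 50, 114]);
translate([401, 364, 616]) cube([50, 432, 114]);
translate([1671, 364, 616]) cube([50, 432, 114]);


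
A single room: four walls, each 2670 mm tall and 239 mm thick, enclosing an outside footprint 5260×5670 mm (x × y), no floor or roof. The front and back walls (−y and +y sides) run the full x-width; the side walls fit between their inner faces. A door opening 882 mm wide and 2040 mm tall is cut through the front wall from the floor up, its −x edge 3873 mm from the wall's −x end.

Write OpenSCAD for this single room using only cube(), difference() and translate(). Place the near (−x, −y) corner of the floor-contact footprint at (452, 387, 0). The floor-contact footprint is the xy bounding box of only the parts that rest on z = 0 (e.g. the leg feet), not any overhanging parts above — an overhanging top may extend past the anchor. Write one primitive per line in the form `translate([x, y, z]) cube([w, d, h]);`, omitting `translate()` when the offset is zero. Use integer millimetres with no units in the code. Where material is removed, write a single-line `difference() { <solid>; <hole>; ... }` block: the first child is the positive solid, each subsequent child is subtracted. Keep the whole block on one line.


difference() { translate([452, 387, 0]) cube([5260, 239, 2670]); translate([4325, 387, 0]) cube([882, 239, 2040]); }
translate([452, 5818, 0]) cube([5260, 239, 2670]);
translate([452, 626, 0]) cube([239, 5192, 2670]);
translate([5473, 626, 0]) cube([239, 5192, 2670]);


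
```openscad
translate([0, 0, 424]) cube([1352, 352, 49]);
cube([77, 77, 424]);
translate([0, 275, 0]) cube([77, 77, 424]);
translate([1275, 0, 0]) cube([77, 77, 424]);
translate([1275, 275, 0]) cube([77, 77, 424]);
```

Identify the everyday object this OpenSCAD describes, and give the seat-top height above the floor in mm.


A bench. The seat-top height is 473 mm.

A long slab on four corner posts — a bench. The slab sits at z = 424 with thickness 49, so the top is 424 + 49 = 473 mm.


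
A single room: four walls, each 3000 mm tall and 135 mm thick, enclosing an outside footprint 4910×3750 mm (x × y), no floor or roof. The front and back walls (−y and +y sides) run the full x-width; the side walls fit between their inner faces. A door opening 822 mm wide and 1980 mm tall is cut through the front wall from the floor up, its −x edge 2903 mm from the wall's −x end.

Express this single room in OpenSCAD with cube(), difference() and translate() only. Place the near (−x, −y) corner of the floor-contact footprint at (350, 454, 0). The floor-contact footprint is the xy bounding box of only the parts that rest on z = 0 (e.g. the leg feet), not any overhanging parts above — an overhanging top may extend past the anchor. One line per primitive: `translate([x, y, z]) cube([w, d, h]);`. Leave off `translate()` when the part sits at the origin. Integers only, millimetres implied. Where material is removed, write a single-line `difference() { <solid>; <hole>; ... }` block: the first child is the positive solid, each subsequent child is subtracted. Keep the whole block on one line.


difference() { translate([350, 454, 0]) cube([4910, 135, 3000]); translate([3253, 454, 0]) cube([822, 135, 1980]); }
translate([350, 4069, 0]) cube([4910, 135, 3000]);
translate([350, 589, 0]) cube([135, 3480, 3000]);
translate([5125, 589, 0]) cube([135, 3480, 3000]);


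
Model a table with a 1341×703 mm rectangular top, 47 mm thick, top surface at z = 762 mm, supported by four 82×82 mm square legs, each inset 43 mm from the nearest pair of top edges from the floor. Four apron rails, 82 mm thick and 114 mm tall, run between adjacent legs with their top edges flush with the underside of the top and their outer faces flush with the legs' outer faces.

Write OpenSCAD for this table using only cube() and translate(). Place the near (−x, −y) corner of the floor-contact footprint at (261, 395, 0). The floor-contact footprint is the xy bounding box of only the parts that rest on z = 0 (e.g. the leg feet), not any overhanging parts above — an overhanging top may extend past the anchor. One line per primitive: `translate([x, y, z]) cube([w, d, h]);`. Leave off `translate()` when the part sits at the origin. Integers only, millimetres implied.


translate([218, 352, 715]) cube([1341, 703, 47]);
translate([261, 395, 0]) cube([82, 82, 715]);
translate([1434, 395, 0]) cube([82, 82, 715]);
translate([261, 930, 0]) cube([82, 82, 715]);
translate([1434, 930, 0]) cube([82, 82, 715]);
translate([343, 395, 601]) cube([1091, 82, 114]);
translate([343, 930, 601]) cube([1091, 82, 114]);
translate([261, 477, 601]) cube([82, 453, 114]);
translate([1434, 477, 601]) cube([82, 453, 114]);


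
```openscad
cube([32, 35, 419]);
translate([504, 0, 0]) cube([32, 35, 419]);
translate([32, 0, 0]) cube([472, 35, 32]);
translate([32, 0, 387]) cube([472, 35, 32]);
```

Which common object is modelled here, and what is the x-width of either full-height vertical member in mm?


A picture frame. The border width is 32 mm.

Four thin pieces enclosing a rectangular opening — a picture frame. The two full-height stiles are 419 mm tall; the top rail sits at z = 387 and is 32 mm tall, so the border above the opening is 419 − 387 = 32 mm, matching the stile x-width.


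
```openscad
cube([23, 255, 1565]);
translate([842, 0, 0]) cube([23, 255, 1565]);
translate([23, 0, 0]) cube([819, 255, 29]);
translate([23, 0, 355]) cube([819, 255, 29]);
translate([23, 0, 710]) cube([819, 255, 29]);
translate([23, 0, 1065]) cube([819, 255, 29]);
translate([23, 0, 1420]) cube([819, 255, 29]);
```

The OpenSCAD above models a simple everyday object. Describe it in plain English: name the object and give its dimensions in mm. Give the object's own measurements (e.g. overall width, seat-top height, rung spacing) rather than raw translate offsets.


An open bookshelf. Two side panels, each 23 mm thick, 255 mm deep and 1565 mm tall, stand 865 mm apart (outside-to-outside). Between them sit 5 shelves, each 29 mm thick and 255 mm deep, spanning the full gap between the sides. The bottom shelf rests on the floor (its underside at z = 0) and the clear gap between one shelf's top and the next shelf's underside is 326 mm.


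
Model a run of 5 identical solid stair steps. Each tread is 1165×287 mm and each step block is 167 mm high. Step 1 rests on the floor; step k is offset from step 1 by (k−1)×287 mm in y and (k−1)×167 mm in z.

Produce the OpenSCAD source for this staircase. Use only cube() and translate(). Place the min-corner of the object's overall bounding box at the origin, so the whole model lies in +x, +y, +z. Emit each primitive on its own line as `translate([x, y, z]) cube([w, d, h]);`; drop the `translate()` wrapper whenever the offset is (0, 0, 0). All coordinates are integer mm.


cube([1165, 287, 167]);
translate([0, 287, 167]) cube([1165, 287, 167]);
translate([0, 574, 334]) cube([1165, 287, 167]);
translate([0, 861, 501]) cube([1165, 287, 167]);
translate([0, 1148, 668]) cube([1165, 287, 167]);


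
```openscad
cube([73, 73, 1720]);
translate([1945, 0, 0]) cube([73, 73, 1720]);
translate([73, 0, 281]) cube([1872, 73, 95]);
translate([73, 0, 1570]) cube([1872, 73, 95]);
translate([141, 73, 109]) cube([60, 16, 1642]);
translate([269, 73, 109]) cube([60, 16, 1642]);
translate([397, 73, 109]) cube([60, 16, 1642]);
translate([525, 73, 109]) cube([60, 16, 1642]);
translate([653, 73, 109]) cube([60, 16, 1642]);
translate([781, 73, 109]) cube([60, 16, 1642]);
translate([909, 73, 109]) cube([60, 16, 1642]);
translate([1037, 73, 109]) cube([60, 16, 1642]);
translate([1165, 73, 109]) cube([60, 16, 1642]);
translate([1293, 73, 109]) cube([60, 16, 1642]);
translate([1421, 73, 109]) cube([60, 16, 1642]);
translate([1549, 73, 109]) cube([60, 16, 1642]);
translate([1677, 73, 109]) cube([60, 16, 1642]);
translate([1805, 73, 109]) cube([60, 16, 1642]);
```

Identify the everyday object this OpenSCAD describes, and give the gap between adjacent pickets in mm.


A fence section. The picket gap is 68 mm.

Two posts, two rails, 14 pickets — a fence section. Span 1872 mm holds 14 pickets of 60 mm with 15 equal gaps: ⌊(1872 − 14·60) / 15⌋ = 68 mm.


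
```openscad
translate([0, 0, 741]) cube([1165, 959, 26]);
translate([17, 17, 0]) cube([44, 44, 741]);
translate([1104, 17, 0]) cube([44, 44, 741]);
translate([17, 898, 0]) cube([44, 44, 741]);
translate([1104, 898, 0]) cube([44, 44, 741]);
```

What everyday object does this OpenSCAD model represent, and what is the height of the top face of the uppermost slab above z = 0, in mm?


A table. The table height is 767 mm.

A 1165×959×26 slab sits at z = 741 on four 44 mm square posts — a table. The top surface is at 741 + 26 = 767 mm.


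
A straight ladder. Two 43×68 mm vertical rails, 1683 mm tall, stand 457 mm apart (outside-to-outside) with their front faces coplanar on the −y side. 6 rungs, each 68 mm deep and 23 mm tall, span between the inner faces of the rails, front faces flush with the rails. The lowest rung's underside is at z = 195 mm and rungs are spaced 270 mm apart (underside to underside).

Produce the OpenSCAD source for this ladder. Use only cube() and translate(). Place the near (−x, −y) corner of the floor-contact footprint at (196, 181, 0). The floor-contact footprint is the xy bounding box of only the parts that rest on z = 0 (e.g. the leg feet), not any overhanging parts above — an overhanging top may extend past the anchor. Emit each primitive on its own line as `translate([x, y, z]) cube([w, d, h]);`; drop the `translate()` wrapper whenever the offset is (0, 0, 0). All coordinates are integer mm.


translate([196, 181, 0]) cube([43, 68, 1683]);
translate([610, 181, 0]) cube([43, 68, 1683]);
translate([239, 181, 195]) cube([371, 68, 23]);
translate([239, 181, 465]) cube([371, 68, 23]);
translate([239, 181, 735]) cube([371, 68, 23]);
translate([239, 181, 1005]) cube([371, 68, 23]);
translate([239, 181, 1275]) cube([371, 68, 23]);
translate([239, 181, 1545]) cube([371, 68, 23]);


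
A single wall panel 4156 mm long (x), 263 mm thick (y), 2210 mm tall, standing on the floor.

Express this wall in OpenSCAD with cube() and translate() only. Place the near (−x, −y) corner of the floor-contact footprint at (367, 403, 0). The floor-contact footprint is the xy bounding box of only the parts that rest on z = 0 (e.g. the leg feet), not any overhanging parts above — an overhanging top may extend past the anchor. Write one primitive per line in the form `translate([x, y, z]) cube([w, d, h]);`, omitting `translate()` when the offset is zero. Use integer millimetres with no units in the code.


translate([367, 403, 0]) cube([4156, 263, 2210]);


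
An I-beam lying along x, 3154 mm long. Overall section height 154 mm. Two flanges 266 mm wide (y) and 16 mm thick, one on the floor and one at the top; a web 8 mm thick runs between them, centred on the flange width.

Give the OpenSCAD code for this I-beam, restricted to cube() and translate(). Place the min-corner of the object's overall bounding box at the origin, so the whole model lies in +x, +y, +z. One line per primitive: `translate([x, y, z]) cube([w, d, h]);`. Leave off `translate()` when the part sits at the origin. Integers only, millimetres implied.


cube([3154, 266, 16]);
translate([0, 129, 16]) cube([3154, 8, 122]);
translate([0, 0, 138]) cube([3154, 266, 16]);


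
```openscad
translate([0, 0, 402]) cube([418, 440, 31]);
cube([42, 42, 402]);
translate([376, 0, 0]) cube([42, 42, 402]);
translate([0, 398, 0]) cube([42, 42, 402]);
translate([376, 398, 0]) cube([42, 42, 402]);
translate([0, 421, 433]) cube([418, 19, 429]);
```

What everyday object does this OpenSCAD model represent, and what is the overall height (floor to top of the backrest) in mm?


A chair. The overall height is 862 mm.

A slab on four corner posts with a tall panel at the back — a chair. The seat slab sits at z = 402 with thickness 31, and the 429 mm backrest starts at the seat top, so the overall height is 402 + 31 + 429 = 862 mm.


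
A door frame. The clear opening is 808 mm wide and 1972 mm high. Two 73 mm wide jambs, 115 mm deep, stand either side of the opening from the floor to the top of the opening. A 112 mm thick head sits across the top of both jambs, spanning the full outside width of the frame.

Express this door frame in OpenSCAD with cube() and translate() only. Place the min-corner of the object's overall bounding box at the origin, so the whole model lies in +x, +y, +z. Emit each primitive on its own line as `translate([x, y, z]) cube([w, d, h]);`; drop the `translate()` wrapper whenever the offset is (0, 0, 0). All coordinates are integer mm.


cube([73, 115, 1972]);
translate([881, 0, 0]) cube([73, 115, 1972]);
translate([0, 0, 1972]) cube([954, 115, 112]);


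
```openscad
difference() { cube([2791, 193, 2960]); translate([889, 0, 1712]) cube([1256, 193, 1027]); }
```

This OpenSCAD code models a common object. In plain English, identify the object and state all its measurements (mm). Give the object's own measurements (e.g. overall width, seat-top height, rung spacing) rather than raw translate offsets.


A wall 2791 mm long (x), 193 mm thick (y), 2960 mm tall, with a rectangular window opening cut through it. The opening is 1256 mm wide and 1027 mm tall; its sill is at z = 1712 mm and its near (−x) edge is 889 mm from the wall's −x end. The opening passes through the full wall thickness.


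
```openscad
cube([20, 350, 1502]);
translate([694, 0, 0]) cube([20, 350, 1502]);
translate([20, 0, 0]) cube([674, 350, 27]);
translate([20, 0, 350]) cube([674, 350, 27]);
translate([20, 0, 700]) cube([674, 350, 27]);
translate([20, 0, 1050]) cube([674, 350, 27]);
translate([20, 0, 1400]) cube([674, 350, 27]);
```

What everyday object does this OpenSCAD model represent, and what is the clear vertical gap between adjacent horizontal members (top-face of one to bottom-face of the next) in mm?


A bookshelf. The clear shelf gap is 323 mm.

Two tall side panels with 5 horizontal boards between them — a bookshelf. The first two shelf undersides are at z = 0 and z = 350; with shelf thickness 27, the clear gap is 350 − 0 − 27 = 323 mm.


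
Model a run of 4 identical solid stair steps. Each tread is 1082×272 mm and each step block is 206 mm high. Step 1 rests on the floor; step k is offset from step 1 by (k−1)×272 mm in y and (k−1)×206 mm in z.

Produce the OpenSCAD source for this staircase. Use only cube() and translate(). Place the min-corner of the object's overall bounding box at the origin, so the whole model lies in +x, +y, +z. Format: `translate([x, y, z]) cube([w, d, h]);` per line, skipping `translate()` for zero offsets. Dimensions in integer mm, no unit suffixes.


cube([1082, 272, 206]);
translate([0, 272, 206]) cube([1082, 272, 206]);
translate([0, 544, 412]) cube([1082, 272, 206]);
translate([0, 816, 618]) cube([1082, 272, 206]);


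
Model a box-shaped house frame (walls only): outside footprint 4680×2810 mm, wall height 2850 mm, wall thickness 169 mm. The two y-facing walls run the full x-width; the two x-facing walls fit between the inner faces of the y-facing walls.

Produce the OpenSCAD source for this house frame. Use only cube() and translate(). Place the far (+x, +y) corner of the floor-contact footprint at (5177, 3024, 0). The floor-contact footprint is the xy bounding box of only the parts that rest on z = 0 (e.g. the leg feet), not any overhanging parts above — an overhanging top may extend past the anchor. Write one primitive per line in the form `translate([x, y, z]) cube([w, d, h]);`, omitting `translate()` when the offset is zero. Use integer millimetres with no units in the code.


translate([497, 214, 0]) cube([4680, 169, 2850]);
translate([497, 2855, 0]) cube([4680, 169, 2850]);
translate([497, 383, 0]) cube([169, 2472, 2850]);
translate([5008, 383, 0]) cube([169, 2472, 2850]);


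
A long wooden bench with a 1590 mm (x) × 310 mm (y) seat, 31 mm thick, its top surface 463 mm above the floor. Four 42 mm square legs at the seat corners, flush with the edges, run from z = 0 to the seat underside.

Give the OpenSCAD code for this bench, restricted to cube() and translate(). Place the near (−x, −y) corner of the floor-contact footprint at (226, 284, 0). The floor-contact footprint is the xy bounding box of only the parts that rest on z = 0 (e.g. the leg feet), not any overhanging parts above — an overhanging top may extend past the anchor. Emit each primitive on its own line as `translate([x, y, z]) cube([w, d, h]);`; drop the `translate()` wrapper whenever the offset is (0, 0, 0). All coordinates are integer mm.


translate([226, 284, 432]) cube([1590, 310, 31]);
translate([226, 284, 0]) cube([42, 42, 432]);
translate([226, 552, 0]) cube([42, 42, 432]);
translate([1774, 284, 0]) cube([42, 42, 432]);
translate([1774, 552, 0]) cube([42, 42, 432]);


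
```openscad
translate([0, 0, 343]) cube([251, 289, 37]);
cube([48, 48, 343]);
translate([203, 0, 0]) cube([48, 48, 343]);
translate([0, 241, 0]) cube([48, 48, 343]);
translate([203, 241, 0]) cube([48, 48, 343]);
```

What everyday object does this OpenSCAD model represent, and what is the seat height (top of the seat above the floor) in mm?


A stool. The seat height is 380 mm.

A 251×289×37 slab at z = 343 on four corner posts — a stool. The seat top is 343 + 37 = 380 mm.


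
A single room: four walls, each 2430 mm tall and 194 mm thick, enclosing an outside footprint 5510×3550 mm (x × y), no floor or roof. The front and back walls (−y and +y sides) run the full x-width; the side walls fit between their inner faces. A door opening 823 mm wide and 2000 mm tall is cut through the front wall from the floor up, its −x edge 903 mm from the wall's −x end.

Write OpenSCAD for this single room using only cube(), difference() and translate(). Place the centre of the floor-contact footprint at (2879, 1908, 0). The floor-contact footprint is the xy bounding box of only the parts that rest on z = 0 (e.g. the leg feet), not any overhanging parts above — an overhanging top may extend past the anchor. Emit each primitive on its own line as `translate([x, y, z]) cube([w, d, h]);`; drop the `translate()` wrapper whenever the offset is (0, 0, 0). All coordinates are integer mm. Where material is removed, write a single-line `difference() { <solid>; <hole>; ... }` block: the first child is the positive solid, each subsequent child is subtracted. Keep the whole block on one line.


difference() { translate([124, 133, 0]) cube([5510, 194, 2430]); translate([1027, 133, 0]) cube([823, 194, 2000]); }
translate([124, 3489, 0]) cube([5510, 194, 2430]);
translate([124, 327, 0]) cube([194, 3162, 2430]);
translate([5440, 327, 0]) cube([194, 3162, 2430]);


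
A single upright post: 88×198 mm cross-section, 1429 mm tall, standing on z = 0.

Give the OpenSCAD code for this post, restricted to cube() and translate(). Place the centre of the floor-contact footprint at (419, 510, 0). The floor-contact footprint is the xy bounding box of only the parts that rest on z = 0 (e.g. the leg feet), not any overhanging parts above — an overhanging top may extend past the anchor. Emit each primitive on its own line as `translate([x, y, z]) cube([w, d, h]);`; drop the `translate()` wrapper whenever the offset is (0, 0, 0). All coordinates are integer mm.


translate([375, 411, 0]) cube([88, 198, 1429]);


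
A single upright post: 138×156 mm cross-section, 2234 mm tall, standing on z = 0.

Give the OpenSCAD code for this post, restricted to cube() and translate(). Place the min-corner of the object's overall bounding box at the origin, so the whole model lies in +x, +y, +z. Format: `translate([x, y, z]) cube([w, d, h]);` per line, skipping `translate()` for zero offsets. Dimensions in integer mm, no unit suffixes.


cube([138, 156, 2234]);


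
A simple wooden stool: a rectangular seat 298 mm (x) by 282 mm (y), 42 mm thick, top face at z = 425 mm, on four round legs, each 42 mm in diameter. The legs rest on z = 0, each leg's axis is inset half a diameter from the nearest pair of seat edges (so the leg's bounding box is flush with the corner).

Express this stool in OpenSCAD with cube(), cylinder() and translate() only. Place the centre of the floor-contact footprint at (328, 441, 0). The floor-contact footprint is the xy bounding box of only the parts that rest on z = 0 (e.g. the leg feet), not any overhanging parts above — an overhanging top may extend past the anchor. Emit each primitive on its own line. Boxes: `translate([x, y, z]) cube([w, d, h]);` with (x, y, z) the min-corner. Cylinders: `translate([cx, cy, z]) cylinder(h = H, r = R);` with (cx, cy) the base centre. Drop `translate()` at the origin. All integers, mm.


translate([179, 300, 383]) cube([298, 282, 42]);
translate([200, 321, 0]) cylinder(h = 383, r = 21);
translate([456, 321, 0]) cylinder(h = 383, r = 21);
translate([200, 561, 0]) cylinder(h = 383, r = 21);
translate([456, 561, 0]) cylinder(h = 383, r = 21);
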